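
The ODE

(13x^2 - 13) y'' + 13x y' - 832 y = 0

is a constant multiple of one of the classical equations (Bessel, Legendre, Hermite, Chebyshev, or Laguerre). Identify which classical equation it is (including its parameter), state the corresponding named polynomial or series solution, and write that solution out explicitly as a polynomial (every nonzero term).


All three coefficients share the factor -13; dividing through by -13 gives  (1 - x^2) y'' - x y' + 64 y = 0.
This matches the Chebyshev equation (1 - x^2) y'' - x y' + n^2 y = 0 (note the -x y' term, not -2x y') with n^2 = 64, so n = 8; the polynomial solution is T_8(x).
With y = sum_k a_k x^k, matching x^k gives (k+2)(k+1) a_{k+2} = (k^2 - n^2) a_k = (k - 8)(k + 8) a_k. The right side vanishes at k = 8, so the series with the parity of 8 terminates at degree 8.
Standard normalization: leading coefficient of T_n is 2^(n-1), so a_8 = 2^7 = 128. Work downward with a_k = (k+1)(k+2) a_{k+2} / ((k - 8)(k + 8)):
  a_6 = (7)(8)(128) / ((6 - 8)(6 + 8)) = 7168/(-28) = -256
  a_4 = (5)(6)(-256) / ((4 - 8)(4 + 8)) = -7680/(-48) = 160
  a_2 = (3)(4)(160) / ((2 - 8)(2 + 8)) = 1920/(-60) = -32
  a_0 = (1)(2)(-32) / ((0 - 8)(0 + 8)) = -64/(-64) = 1
Hence T_8(x) = 128 x^8 - 256 x^6 + 160 x^4 - 32 x^2 + 1.

T_8(x); series = 128 x^8 - 256 x^6 + 160 x^4 - 32 x^2 + 1


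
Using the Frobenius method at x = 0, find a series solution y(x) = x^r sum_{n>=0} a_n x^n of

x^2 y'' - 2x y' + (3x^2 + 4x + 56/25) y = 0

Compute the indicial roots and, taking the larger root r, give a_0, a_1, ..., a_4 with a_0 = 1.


Write in Frobenius form y'' + (p(x)/x) y' + (q(x)/x^2) y = 0:
  p(x) = -2,  q(x) = 3x^2 + 4x + 56/25.
Indicial equation: r(r-1) + (-2) r + (56/25) = 0 -> roots r_1 = 8/5, r_2 = 7/5.
Take r = r_1 = 8/5. Let y(x) = x^r sum_{n>=0} a_n x^n with a_0 = 1.
Substitute y = x^r sum a_n x^n and match x^{r+n}. The recurrence is
  D(n) a_n + 4 a_{n-1} + 3 a_{n-2} = 0,  where D(n) = (r+n)(r+n-1) + (-2)(r+n) + (56/25).
  a_n = [-4 a_{n-1} - 3 a_{n-2}] / D(n).
Since the indicial polynomial factors as (r - r_1)(r - r_2), D(n) = (r_1 + n - r_1)(r_1 + n - r_2) = n(n + 1/5).
Evaluating step by step (a_0 = 1):
  n = 1: D(1) = 1(1 + 1/5) = 6/5; numerator = -4(1) = -4; a_1 = (-4)/(6/5) = -10/3
  n = 2: D(2) = 2(2 + 1/5) = 22/5; numerator = -4(-10/3) - 3(1) = 31/3; a_2 = (31/3)/(22/5) = 155/66
  n = 3: D(3) = 3(3 + 1/5) = 48/5; numerator = -4(155/66) - 3(-10/3) = 20/33; a_3 = (20/33)/(48/5) = 25/396
  n = 4: D(4) = 4(4 + 1/5) = 84/5; numerator = -4(25/396) - 3(155/66) = -1445/198; a_4 = (-1445/198)/(84/5) = -7225/16632

r = 8/5; a_0 = 1; a_1 = -10/3; a_2 = 155/66; a_3 = 25/396; a_4 = -7225/16632


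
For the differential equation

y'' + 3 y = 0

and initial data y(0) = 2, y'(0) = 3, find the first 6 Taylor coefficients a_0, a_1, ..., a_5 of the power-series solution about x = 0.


Ansatz: y(x) = sum_{n>=0} a_n x^n, so y'(x) = sum_{n>=1} n a_n x^(n-1) and y''(x) = sum_{n>=2} n(n-1) a_n x^(n-2).
Substitute into P(x) y'' + Q(x) y' + R(x) y = 0 with P(x) = 1, Q(x) = 0, R(x) = 3, and match powers of x.
Initial conditions: a_0 = 2, a_1 = 3.
Setting the coefficient of each power of x to zero and solving order by order (substituting the coefficients already found):
  x^0: 2 a_2 + 3 a_0 = 0  ->  2 a_2 = -3 a_0 = -6  ->  a_2 = -3
  x^1: 6 a_3 + 3 a_1 = 0  ->  6 a_3 = -3 a_1 = -9  ->  a_3 = -3/2
  x^2: 12 a_4 + 3 a_2 = 0  ->  12 a_4 = -3 a_2 = 9  ->  a_4 = 3/4
  x^3: 20 a_5 + 3 a_3 = 0  ->  20 a_5 = -3 a_3 = 9/2  ->  a_5 = 9/40
Truncated series: y(x) = 2 + 3 x - 3 x^2 - (3/2) x^3 + (3/4) x^4 + (9/40) x^5 + O(x^6).

a_0 = 2; a_1 = 3; a_2 = -3; a_3 = -3/2; a_4 = 3/4; a_5 = 9/40


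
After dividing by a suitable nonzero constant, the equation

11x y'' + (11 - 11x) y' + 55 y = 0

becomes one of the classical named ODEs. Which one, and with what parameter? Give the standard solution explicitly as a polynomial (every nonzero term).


All three coefficients share the factor 11; dividing through by 11 gives  x y'' + (1 - x) y' + 5 y = 0.
This matches the Laguerre equation x y'' + (1 - x) y' + n y = 0 with n = 5; the polynomial solution is L_5(x).
With y = sum_k a_k x^k, matching x^k gives (k+1)k a_{k+1} + (k+1) a_{k+1} - k a_k + n a_k = 0, i.e. (k+1)^2 a_{k+1} = (k - n) a_k = (k - 5) a_k. The right side vanishes at k = 5, so the series terminates at degree 5.
Standard normalization L_n(0) = 1 gives a_0 = 1. Work upward with a_{k+1} = (k - 5) a_k / (k+1)^2:
  a_1 = (0 - 5)(1) / 1^2 = -5/1 = -5
  a_2 = (1 - 5)(-5) / 2^2 = 20/4 = 5
  a_3 = (2 - 5)(5) / 3^2 = -15/9 = -5/3
  a_4 = (3 - 5)(-5/3) / 4^2 = (10/3)/16 = 5/24
  a_5 = (4 - 5)(5/24) / 5^2 = (-5/24)/25 = -1/120
Hence L_5(x) = -x^5/120 + 5 x^4/24 - 5 x^3/3 + 5 x^2 - 5 x + 1.

L_5(x); series = -x^5/120 + 5 x^4/24 - 5 x^3/3 + 5 x^2 - 5 x + 1


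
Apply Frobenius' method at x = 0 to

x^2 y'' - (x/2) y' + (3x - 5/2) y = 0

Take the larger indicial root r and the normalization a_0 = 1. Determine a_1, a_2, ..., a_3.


Write in Frobenius form y'' + (p(x)/x) y' + (q(x)/x^2) y = 0:
  p(x) = -1/2,  q(x) = 3x - 5/2.
Indicial equation: r(r-1) + (-1/2) r + (-5/2) = 0 -> roots r_1 = 5/2, r_2 = -1.
Take r = r_1 = 5/2. Let y(x) = x^r sum_{n>=0} a_n x^n with a_0 = 1.
Substitute y = x^r sum a_n x^n and match x^{r+n}. The recurrence is
  D(n) a_n + 3 a_{n-1} = 0,  where D(n) = (r+n)(r+n-1) + (-1/2)(r+n) + (-5/2).
  a_n = -3 / D(n) * a_{n-1}.
Since the indicial polynomial factors as (r - r_1)(r - r_2), D(n) = (r_1 + n - r_1)(r_1 + n - r_2) = n(n + 7/2).
Evaluating step by step (a_0 = 1):
  n = 1: D(1) = 1(1 + 7/2) = 9/2; numerator = -3(1) = -3; a_1 = (-3)/(9/2) = -2/3
  n = 2: D(2) = 2(2 + 7/2) = 11; numerator = -3(-2/3) = 2; a_2 = (2)/(11) = 2/11
  n = 3: D(3) = 3(3 + 7/2) = 39/2; numerator = -3(2/11) = -6/11; a_3 = (-6/11)/(39/2) = -4/143

r = 5/2; a_0 = 1; a_1 = -2/3; a_2 = 2/11; a_3 = -4/143


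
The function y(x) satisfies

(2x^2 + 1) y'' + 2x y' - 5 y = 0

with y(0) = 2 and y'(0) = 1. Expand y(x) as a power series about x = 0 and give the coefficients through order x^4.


Ansatz: y(x) = sum_{n>=0} a_n x^n, so y'(x) = sum_{n>=1} n a_n x^(n-1) and y''(x) = sum_{n>=2} n(n-1) a_n x^(n-2).
Substitute into P(x) y'' + Q(x) y' + R(x) y = 0 with P(x) = 2x^2 + 1, Q(x) = 2x, R(x) = -5, and match powers of x.
Initial conditions: a_0 = 2, a_1 = 1.
Setting the coefficient of each power of x to zero and solving order by order (substituting the coefficients already found):
  x^0: 2 a_2 - 5 a_0 = 0  ->  2 a_2 = 5 a_0 = 10  ->  a_2 = 5
  x^1: 6 a_3 - 3 a_1 = 0  ->  6 a_3 = 3 a_1 = 3  ->  a_3 = 1/2
  x^2: 12 a_4 + 3 a_2 = 0  ->  12 a_4 = -3 a_2 = -15  ->  a_4 = -5/4
Truncated series: y(x) = 2 + x + 5 x^2 + (1/2) x^3 - (5/4) x^4 + O(x^5).

a_0 = 2; a_1 = 1; a_2 = 5; a_3 = 1/2; a_4 = -5/4


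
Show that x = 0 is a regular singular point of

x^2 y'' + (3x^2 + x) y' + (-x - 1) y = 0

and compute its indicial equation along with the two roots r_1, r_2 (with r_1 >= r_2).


Divide by x^2 to reach normal form y'' + P_1(x) y' + P_2(x) y = 0 with P_1(x) = 3 + 1/x and P_2(x) = -1/x - 1/x^2.
x = 0 is a singular point because the y'-coefficient 3 + 1/x has a pole at x = 0 and the y-coefficient -1/x - 1/x^2 has a pole at x = 0.
It is a regular singular point because x P_1(x) = p(x) = 3x + 1 and x^2 P_2(x) = q(x) = -x - 1 are polynomials, hence analytic at x = 0.
p(0) = 1,  q(0) = -1.
Indicial equation: r(r-1) + p(0) r + q(0) = 0, i.e. r^2 + (p(0) - 1) r + q(0) = 0, i.e. r^2 - 1 = 0.
Discriminant: (0)^2 - 4(-1) = 4, so r = (0 ± 2)/2.
Solving: r_1 = 1, r_2 = -1.

indicial: r^2 - 1 = 0; roots r_1 = 1, r_2 = -1


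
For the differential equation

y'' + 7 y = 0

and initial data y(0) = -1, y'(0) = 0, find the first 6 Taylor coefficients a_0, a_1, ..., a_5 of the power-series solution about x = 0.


Ansatz: y(x) = sum_{n>=0} a_n x^n, so y'(x) = sum_{n>=1} n a_n x^(n-1) and y''(x) = sum_{n>=2} n(n-1) a_n x^(n-2).
Substitute into P(x) y'' + Q(x) y' + R(x) y = 0 with P(x) = 1, Q(x) = 0, R(x) = 7, and match powers of x.
Initial conditions: a_0 = -1, a_1 = 0.
Setting the coefficient of each power of x to zero and solving order by order (substituting the coefficients already found):
  x^0: 2 a_2 + 7 a_0 = 0  ->  2 a_2 = -7 a_0 = 7  ->  a_2 = 7/2
  x^1: 6 a_3 + 7 a_1 = 0  ->  6 a_3 = -7 a_1 = 0  ->  a_3 = 0
  x^2: 12 a_4 + 7 a_2 = 0  ->  12 a_4 = -7 a_2 = -49/2  ->  a_4 = -49/24
  x^3: 20 a_5 + 7 a_3 = 0  ->  20 a_5 = -7 a_3 = 0  ->  a_5 = 0
Truncated series: y(x) = -1 + (7/2) x^2 - (49/24) x^4 + O(x^6).

a_0 = -1; a_1 = 0; a_2 = 7/2; a_3 = 0; a_4 = -49/24; a_5 = 0


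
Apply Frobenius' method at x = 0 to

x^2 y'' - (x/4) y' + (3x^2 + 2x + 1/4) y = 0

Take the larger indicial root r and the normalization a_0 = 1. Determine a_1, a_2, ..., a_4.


Write in Frobenius form y'' + (p(x)/x) y' + (q(x)/x^2) y = 0:
  p(x) = -1/4,  q(x) = 3x^2 + 2x + 1/4.
Indicial equation: r(r-1) + (-1/4) r + (1/4) = 0 -> roots r_1 = 1, r_2 = 1/4.
Take r = r_1 = 1. Let y(x) = x^r sum_{n>=0} a_n x^n with a_0 = 1.
Substitute y = x^r sum a_n x^n and match x^{r+n}. The recurrence is
  D(n) a_n + 2 a_{n-1} + 3 a_{n-2} = 0,  where D(n) = (r+n)(r+n-1) + (-1/4)(r+n) + (1/4).
  a_n = [-2 a_{n-1} - 3 a_{n-2}] / D(n).
Since the indicial polynomial factors as (r - r_1)(r - r_2), D(n) = (r_1 + n - r_1)(r_1 + n - r_2) = n(n + 3/4).
Evaluating step by step (a_0 = 1):
  n = 1: D(1) = 1(1 + 3/4) = 7/4; numerator = -2(1) = -2; a_1 = (-2)/(7/4) = -8/7
  n = 2: D(2) = 2(2 + 3/4) = 11/2; numerator = -2(-8/7) - 3(1) = -5/7; a_2 = (-5/7)/(11/2) = -10/77
  n = 3: D(3) = 3(3 + 3/4) = 45/4; numerator = -2(-10/77) - 3(-8/7) = 284/77; a_3 = (284/77)/(45/4) = 1136/3465
  n = 4: D(4) = 4(4 + 3/4) = 19; numerator = -2(1136/3465) - 3(-10/77) = -922/3465; a_4 = (-922/3465)/(19) = -922/65835

r = 1; a_0 = 1; a_1 = -8/7; a_2 = -10/77; a_3 = 1136/3465; a_4 = -922/65835


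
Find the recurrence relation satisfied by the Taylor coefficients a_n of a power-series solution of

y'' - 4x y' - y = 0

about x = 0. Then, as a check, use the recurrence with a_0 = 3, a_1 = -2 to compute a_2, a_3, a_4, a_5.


Substitute y = sum_n a_n x^n.
y''(x) has coefficient (n+2)(n+1) a_{n+2} at x^n;
-4 x y'(x) has coefficient -4 n a_n at x^n (shift);
-y(x) has coefficient -1 a_n at x^n.
Matching x^n: (n+2)(n+1) a_{n+2} + (-4n - 1) a_n = 0.
Thus a_{n+2} = (4n + 1) / ((n+1)(n+2)) * a_n.

Check with a_0 = 3, a_1 = -2 (apply the recurrence for n = 0, 1, 2, 3): a_0 = 3, a_1 = -2, a_2 = 3/2, a_3 = -5/3, a_4 = 9/8, a_5 = -13/12.

a_(n+2) = (4n + 1) / ((n+1)(n+2)) * a_n; check: a_0 = 3, a_1 = -2, a_2 = 3/2, a_3 = -5/3, a_4 = 9/8, a_5 = -13/12


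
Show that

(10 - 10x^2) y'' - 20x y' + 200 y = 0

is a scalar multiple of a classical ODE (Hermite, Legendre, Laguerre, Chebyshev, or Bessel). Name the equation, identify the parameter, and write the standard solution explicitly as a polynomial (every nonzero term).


All three coefficients share the factor 10; dividing through by 10 gives  (1 - x^2) y'' - 2x y' + 20 y = 0.
This matches the Legendre equation (1 - x^2) y'' - 2x y' + n(n+1) y = 0 (note the -2x y' term) with n(n+1) = 20, so n = 4; the polynomial solution is P_4(x).
With y = sum_k a_k x^k, matching x^k gives (k+2)(k+1) a_{k+2} = [k(k+1) - n(n+1)] a_k = (k - 4)(k + 5) a_k. The right side vanishes at k = 4, so the series with the parity of 4 terminates at degree 4.
Standard normalization (P_n(1) = 1): leading coefficient (2n)!/(2^n (n!)^2) = 40320/(16*576) = 35/8, so a_4 = 35/8. Work downward with a_k = (k+1)(k+2) a_{k+2} / ((k - 4)(k + 5)):
  a_2 = (3)(4)(35/8) / ((2 - 4)(2 + 5)) = (105/2)/(-14) = -15/4
  a_0 = (1)(2)(-15/4) / ((0 - 4)(0 + 5)) = (-15/2)/(-20) = 3/8
Hence P_4(x) = 35 x^4/8 - 15 x^2/4 + 3/8.

P_4(x); series = 35 x^4/8 - 15 x^2/4 + 3/8


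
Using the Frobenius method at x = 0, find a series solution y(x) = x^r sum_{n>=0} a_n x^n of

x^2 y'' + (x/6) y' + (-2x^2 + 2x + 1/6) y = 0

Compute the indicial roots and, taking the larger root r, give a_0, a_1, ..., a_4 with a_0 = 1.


Write in Frobenius form y'' + (p(x)/x) y' + (q(x)/x^2) y = 0:
  p(x) = 1/6,  q(x) = -2x^2 + 2x + 1/6.
Indicial equation: r(r-1) + (1/6) r + (1/6) = 0 -> roots r_1 = 1/2, r_2 = 1/3.
Take r = r_1 = 1/2. Let y(x) = x^r sum_{n>=0} a_n x^n with a_0 = 1.
Substitute y = x^r sum a_n x^n and match x^{r+n}. The recurrence is
  D(n) a_n + 2 a_{n-1} - 2 a_{n-2} = 0,  where D(n) = (r+n)(r+n-1) + (1/6)(r+n) + (1/6).
  a_n = [-2 a_{n-1} + 2 a_{n-2}] / D(n).
Since the indicial polynomial factors as (r - r_1)(r - r_2), D(n) = (r_1 + n - r_1)(r_1 + n - r_2) = n(n + 1/6).
Evaluating step by step (a_0 = 1):
  n = 1: D(1) = 1(1 + 1/6) = 7/6; numerator = -2(1) = -2; a_1 = (-2)/(7/6) = -12/7
  n = 2: D(2) = 2(2 + 1/6) = 13/3; numerator = -2(-12/7) + 2(1) = 38/7; a_2 = (38/7)/(13/3) = 114/91
  n = 3: D(3) = 3(3 + 1/6) = 19/2; numerator = -2(114/91) + 2(-12/7) = -540/91; a_3 = (-540/91)/(19/2) = -1080/1729
  n = 4: D(4) = 4(4 + 1/6) = 50/3; numerator = -2(-1080/1729) + 2(114/91) = 6492/1729; a_4 = (6492/1729)/(50/3) = 9738/43225

r = 1/2; a_0 = 1; a_1 = -12/7; a_2 = 114/91; a_3 = -1080/1729; a_4 = 9738/43225


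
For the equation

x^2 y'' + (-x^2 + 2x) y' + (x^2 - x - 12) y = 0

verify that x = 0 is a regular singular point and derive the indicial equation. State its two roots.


Divide by x^2 to reach normal form y'' + P_1(x) y' + P_2(x) y = 0 with P_1(x) = -1 + 2/x and P_2(x) = 1 - 1/x - 12/x^2.
x = 0 is a singular point because the y'-coefficient -1 + 2/x has a pole at x = 0 and the y-coefficient 1 - 1/x - 12/x^2 has a pole at x = 0.
It is a regular singular point because x P_1(x) = p(x) = 2 - x and x^2 P_2(x) = q(x) = x^2 - x - 12 are polynomials, hence analytic at x = 0.
p(0) = 2,  q(0) = -12.
Indicial equation: r(r-1) + p(0) r + q(0) = 0, i.e. r^2 + (p(0) - 1) r + q(0) = 0, i.e. r^2 + 1 r - 12 = 0.
Discriminant: (1)^2 - 4(-12) = 49, so r = (-1 ± 7)/2.
Solving: r_1 = 3, r_2 = -4.

indicial: r^2 + 1 r - 12 = 0; roots r_1 = 3, r_2 = -4


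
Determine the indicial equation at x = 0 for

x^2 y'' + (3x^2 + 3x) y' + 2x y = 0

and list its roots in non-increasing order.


Divide by x^2 to reach normal form y'' + P_1(x) y' + P_2(x) y = 0 with P_1(x) = 3 + 3/x and P_2(x) = 2/x.
x = 0 is a singular point because the y'-coefficient 3 + 3/x has a pole at x = 0 and the y-coefficient 2/x has a pole at x = 0.
It is a regular singular point because x P_1(x) = p(x) = 3x + 3 and x^2 P_2(x) = q(x) = 2x are polynomials, hence analytic at x = 0.
p(0) = 3,  q(0) = 0.
Indicial equation: r(r-1) + p(0) r + q(0) = 0, i.e. r^2 + (p(0) - 1) r + q(0) = 0, i.e. r^2 + 2 r = 0.
Discriminant: (2)^2 - 4(0) = 4, so r = (-2 ± 2)/2.
Solving: r_1 = 0, r_2 = -2.

indicial: r^2 + 2 r = 0; roots r_1 = 0, r_2 = -2


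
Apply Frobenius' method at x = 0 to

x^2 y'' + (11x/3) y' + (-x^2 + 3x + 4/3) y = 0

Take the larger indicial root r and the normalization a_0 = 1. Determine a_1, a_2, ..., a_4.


Write in Frobenius form y'' + (p(x)/x) y' + (q(x)/x^2) y = 0:
  p(x) = 11/3,  q(x) = -x^2 + 3x + 4/3.
Indicial equation: r(r-1) + (11/3) r + (4/3) = 0 -> roots r_1 = -2/3, r_2 = -2.
Take r = r_1 = -2/3. Let y(x) = x^r sum_{n>=0} a_n x^n with a_0 = 1.
Substitute y = x^r sum a_n x^n and match x^{r+n}. The recurrence is
  D(n) a_n + 3 a_{n-1} - 1 a_{n-2} = 0,  where D(n) = (r+n)(r+n-1) + (11/3)(r+n) + (4/3).
  a_n = [-3 a_{n-1} + 1 a_{n-2}] / D(n).
Since the indicial polynomial factors as (r - r_1)(r - r_2), D(n) = (r_1 + n - r_1)(r_1 + n - r_2) = n(n + 4/3).
Evaluating step by step (a_0 = 1):
  n = 1: D(1) = 1(1 + 4/3) = 7/3; numerator = -3(1) = -3; a_1 = (-3)/(7/3) = -9/7
  n = 2: D(2) = 2(2 + 4/3) = 20/3; numerator = -3(-9/7) + 1(1) = 34/7; a_2 = (34/7)/(20/3) = 51/70
  n = 3: D(3) = 3(3 + 4/3) = 13; numerator = -3(51/70) + 1(-9/7) = -243/70; a_3 = (-243/70)/(13) = -243/910
  n = 4: D(4) = 4(4 + 4/3) = 64/3; numerator = -3(-243/910) + 1(51/70) = 696/455; a_4 = (696/455)/(64/3) = 261/3640

r = -2/3; a_0 = 1; a_1 = -9/7; a_2 = 51/70; a_3 = -243/910; a_4 = 261/3640


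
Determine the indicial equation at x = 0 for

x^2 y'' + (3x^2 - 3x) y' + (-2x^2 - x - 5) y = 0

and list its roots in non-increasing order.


Divide by x^2 to reach normal form y'' + P_1(x) y' + P_2(x) y = 0 with P_1(x) = 3 - 3/x and P_2(x) = -2 - 1/x - 5/x^2.
x = 0 is a singular point because the y'-coefficient 3 - 3/x has a pole at x = 0 and the y-coefficient -2 - 1/x - 5/x^2 has a pole at x = 0.
It is a regular singular point because x P_1(x) = p(x) = 3x - 3 and x^2 P_2(x) = q(x) = -2x^2 - x - 5 are polynomials, hence analytic at x = 0.
p(0) = -3,  q(0) = -5.
Indicial equation: r(r-1) + p(0) r + q(0) = 0, i.e. r^2 + (p(0) - 1) r + q(0) = 0, i.e. r^2 - 4 r - 5 = 0.
Discriminant: (-4)^2 - 4(-5) = 36, so r = (4 ± 6)/2.
Solving: r_1 = 5, r_2 = -1.

indicial: r^2 - 4 r - 5 = 0; roots r_1 = 5, r_2 = -1


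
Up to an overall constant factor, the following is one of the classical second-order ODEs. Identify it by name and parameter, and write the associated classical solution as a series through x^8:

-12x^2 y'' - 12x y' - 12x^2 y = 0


All three coefficients share the factor -12; dividing through by -12 gives  x^2 y'' + x y' + x^2 y = 0.
This matches the Bessel equation x^2 y'' + x y' + (x^2 - nu^2) y = 0 with nu^2 = 0, so nu = 0; the solution bounded at x = 0 is J_0(x).
Frobenius at x = 0: indicial roots ±nu; for r = nu the recurrence k(k + 2nu) c_k = -c_{k-2} gives the standard series J_nu(x) = sum_{k>=0} (-1)^k / (k! (k+nu)!) (x/2)^(2k+nu). Evaluate the first 5 terms:
  k = 0: (-1)^0 / (0! * 0! * 2^0) x^0 = 1/(1*1*1) x^0 = (1) x^0
  k = 1: (-1)^1 / (1! * 1! * 2^2) x^2 = -1/(1*1*4) x^2 = (-1/4) x^2
  k = 2: (-1)^2 / (2! * 2! * 2^4) x^4 = 1/(2*2*16) x^4 = (1/64) x^4
  k = 3: (-1)^3 / (3! * 3! * 2^6) x^6 = -1/(6*6*64) x^6 = (-1/2304) x^6
  k = 4: (-1)^4 / (4! * 4! * 2^8) x^8 = 1/(24*24*256) x^8 = (1/147456) x^8
Hence J_0(x) = x^8/147456 - x^6/2304 + x^4/64 - x^2/4 + 1 + ....

J_0(x); series = x^8/147456 - x^6/2304 + x^4/64 - x^2/4 + 1


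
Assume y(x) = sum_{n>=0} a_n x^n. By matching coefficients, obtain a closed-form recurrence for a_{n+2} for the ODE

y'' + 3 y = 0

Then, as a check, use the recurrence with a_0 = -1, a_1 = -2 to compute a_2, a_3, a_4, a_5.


Substitute y = sum_n a_n x^n into y'' + (const) y = 0.
y''(x) = sum_{n>=0} (n+2)(n+1) a_{n+2} x^n.
The ODE becomes sum_n [(n+2)(n+1) a_{n+2} + 3 a_n] x^n = 0.
Setting each coefficient to zero gives the recurrence:
  (n+2)(n+1) a_{n+2} + 3 a_n = 0,
  a_{n+2} = -3 / ((n+1)(n+2)) a_n.

Check with a_0 = -1, a_1 = -2 (apply the recurrence for n = 0, 1, 2, 3): a_0 = -1, a_1 = -2, a_2 = 3/2, a_3 = 1, a_4 = -3/8, a_5 = -3/20.

a_{n+2} = -3/((n+1)(n+2)) * a_n; check: a_0 = -1, a_1 = -2, a_2 = 3/2, a_3 = 1, a_4 = -3/8, a_5 = -3/20


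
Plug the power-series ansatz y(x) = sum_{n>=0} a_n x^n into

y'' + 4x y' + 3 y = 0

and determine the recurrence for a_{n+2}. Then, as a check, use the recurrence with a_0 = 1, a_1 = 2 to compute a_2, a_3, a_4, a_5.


Substitute y = sum_n a_n x^n.
y''(x) has coefficient (n+2)(n+1) a_{n+2} at x^n;
4 x y'(x) has coefficient 4 n a_n at x^n (shift);
3 y(x) has coefficient 3 a_n at x^n.
Matching x^n: (n+2)(n+1) a_{n+2} + (4n + 3) a_n = 0.
Thus a_{n+2} = (-4n - 3) / ((n+1)(n+2)) * a_n.

Check with a_0 = 1, a_1 = 2 (apply the recurrence for n = 0, 1, 2, 3): a_0 = 1, a_1 = 2, a_2 = -3/2, a_3 = -7/3, a_4 = 11/8, a_5 = 7/4.

a_(n+2) = (-4n - 3) / ((n+1)(n+2)) * a_n; check: a_0 = 1, a_1 = 2, a_2 = -3/2, a_3 = -7/3, a_4 = 11/8, a_5 = 7/4


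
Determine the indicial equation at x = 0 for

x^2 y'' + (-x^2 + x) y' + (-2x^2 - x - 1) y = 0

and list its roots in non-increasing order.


Divide by x^2 to reach normal form y'' + P_1(x) y' + P_2(x) y = 0 with P_1(x) = -1 + 1/x and P_2(x) = -2 - 1/x - 1/x^2.
x = 0 is a singular point because the y'-coefficient -1 + 1/x has a pole at x = 0 and the y-coefficient -2 - 1/x - 1/x^2 has a pole at x = 0.
It is a regular singular point because x P_1(x) = p(x) = 1 - x and x^2 P_2(x) = q(x) = -2x^2 - x - 1 are polynomials, hence analytic at x = 0.
p(0) = 1,  q(0) = -1.
Indicial equation: r(r-1) + p(0) r + q(0) = 0, i.e. r^2 + (p(0) - 1) r + q(0) = 0, i.e. r^2 - 1 = 0.
Discriminant: (0)^2 - 4(-1) = 4, so r = (0 ± 2)/2.
Solving: r_1 = 1, r_2 = -1.

indicial: r^2 - 1 = 0; roots r_1 = 1, r_2 = -1


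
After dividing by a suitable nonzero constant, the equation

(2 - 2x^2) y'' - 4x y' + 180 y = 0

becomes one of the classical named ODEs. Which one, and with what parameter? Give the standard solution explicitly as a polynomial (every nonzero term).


All three coefficients share the factor 2; dividing through by 2 gives  (1 - x^2) y'' - 2x y' + 90 y = 0.
This matches the Legendre equation (1 - x^2) y'' - 2x y' + n(n+1) y = 0 (note the -2x y' term) with n(n+1) = 90, so n = 9; the polynomial solution is P_9(x).
With y = sum_k a_k x^k, matching x^k gives (k+2)(k+1) a_{k+2} = [k(k+1) - n(n+1)] a_k = (k - 9)(k + 10) a_k. The right side vanishes at k = 9, so the series with the parity of 9 terminates at degree 9.
Standard normalization (P_n(1) = 1): leading coefficient (2n)!/(2^n (n!)^2) = 6402373705728000/(512*131681894400) = 12155/128, so a_9 = 12155/128. Work downward with a_k = (k+1)(k+2) a_{k+2} / ((k - 9)(k + 10)):
  a_7 = (8)(9)(12155/128) / ((7 - 9)(7 + 10)) = (109395/16)/(-34) = -6435/32
  a_5 = (6)(7)(-6435/32) / ((5 - 9)(5 + 10)) = (-135135/16)/(-60) = 9009/64
  a_3 = (4)(5)(9009/64) / ((3 - 9)(3 + 10)) = (45045/16)/(-78) = -1155/32
  a_1 = (2)(3)(-1155/32) / ((1 - 9)(1 + 10)) = (-3465/16)/(-88) = 315/128
Hence P_9(x) = 12155 x^9/128 - 6435 x^7/32 + 9009 x^5/64 - 1155 x^3/32 + 315 x/128.

P_9(x); series = 12155 x^9/128 - 6435 x^7/32 + 9009 x^5/64 - 1155 x^3/32 + 315 x/128


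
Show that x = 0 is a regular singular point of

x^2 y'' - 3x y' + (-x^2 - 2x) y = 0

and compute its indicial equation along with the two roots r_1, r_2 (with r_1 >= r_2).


Divide by x^2 to reach normal form y'' + P_1(x) y' + P_2(x) y = 0 with P_1(x) = -3/x and P_2(x) = -1 - 2/x.
x = 0 is a singular point because the y'-coefficient -3/x has a pole at x = 0 and the y-coefficient -1 - 2/x has a pole at x = 0.
It is a regular singular point because x P_1(x) = p(x) = -3 and x^2 P_2(x) = q(x) = -x^2 - 2x are polynomials, hence analytic at x = 0.
p(0) = -3,  q(0) = 0.
Indicial equation: r(r-1) + p(0) r + q(0) = 0, i.e. r^2 + (p(0) - 1) r + q(0) = 0, i.e. r^2 - 4 r = 0.
Discriminant: (-4)^2 - 4(0) = 16, so r = (4 ± 4)/2.
Solving: r_1 = 4, r_2 = 0.

indicial: r^2 - 4 r = 0; roots r_1 = 4, r_2 = 0


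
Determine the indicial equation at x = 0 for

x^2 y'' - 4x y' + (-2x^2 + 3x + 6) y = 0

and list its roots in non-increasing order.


Divide by x^2 to reach normal form y'' + P_1(x) y' + P_2(x) y = 0 with P_1(x) = -4/x and P_2(x) = -2 + 3/x + 6/x^2.
x = 0 is a singular point because the y'-coefficient -4/x has a pole at x = 0 and the y-coefficient -2 + 3/x + 6/x^2 has a pole at x = 0.
It is a regular singular point because x P_1(x) = p(x) = -4 and x^2 P_2(x) = q(x) = -2x^2 + 3x + 6 are polynomials, hence analytic at x = 0.
p(0) = -4,  q(0) = 6.
Indicial equation: r(r-1) + p(0) r + q(0) = 0, i.e. r^2 + (p(0) - 1) r + q(0) = 0, i.e. r^2 - 5 r + 6 = 0.
Discriminant: (-5)^2 - 4(6) = 1, so r = (5 ± 1)/2.
Solving: r_1 = 3, r_2 = 2.

indicial: r^2 - 5 r + 6 = 0; roots r_1 = 3, r_2 = 2


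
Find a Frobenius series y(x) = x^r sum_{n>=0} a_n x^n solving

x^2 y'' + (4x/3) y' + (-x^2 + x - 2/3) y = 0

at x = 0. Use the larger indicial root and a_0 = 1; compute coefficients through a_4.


Write in Frobenius form y'' + (p(x)/x) y' + (q(x)/x^2) y = 0:
  p(x) = 4/3,  q(x) = -x^2 + x - 2/3.
Indicial equation: r(r-1) + (4/3) r + (-2/3) = 0 -> roots r_1 = 2/3, r_2 = -1.
Take r = r_1 = 2/3. Let y(x) = x^r sum_{n>=0} a_n x^n with a_0 = 1.
Substitute y = x^r sum a_n x^n and match x^{r+n}. The recurrence is
  D(n) a_n + 1 a_{n-1} - 1 a_{n-2} = 0,  where D(n) = (r+n)(r+n-1) + (4/3)(r+n) + (-2/3).
  a_n = [-1 a_{n-1} + 1 a_{n-2}] / D(n).
Since the indicial polynomial factors as (r - r_1)(r - r_2), D(n) = (r_1 + n - r_1)(r_1 + n - r_2) = n(n + 5/3).
Evaluating step by step (a_0 = 1):
  n = 1: D(1) = 1(1 + 5/3) = 8/3; numerator = -1(1) = -1; a_1 = (-1)/(8/3) = -3/8
  n = 2: D(2) = 2(2 + 5/3) = 22/3; numerator = -1(-3/8) + 1(1) = 11/8; a_2 = (11/8)/(22/3) = 3/16
  n = 3: D(3) = 3(3 + 5/3) = 14; numerator = -1(3/16) + 1(-3/8) = -9/16; a_3 = (-9/16)/(14) = -9/224
  n = 4: D(4) = 4(4 + 5/3) = 68/3; numerator = -1(-9/224) + 1(3/16) = 51/224; a_4 = (51/224)/(68/3) = 9/896

r = 2/3; a_0 = 1; a_1 = -3/8; a_2 = 3/16; a_3 = -9/224; a_4 = 9/896


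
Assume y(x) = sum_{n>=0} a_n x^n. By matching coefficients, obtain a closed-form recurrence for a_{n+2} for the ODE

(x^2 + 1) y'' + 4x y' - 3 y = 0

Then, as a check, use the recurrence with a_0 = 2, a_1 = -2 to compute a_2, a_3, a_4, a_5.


Substitute y = sum_n a_n x^n.
(1 + 1 x^2) y'' contributes (n+2)(n+1) a_{n+2} + n(n-1) a_n at x^n.
4 x y'(x) contributes 4 n a_n at x^n.
-3 y(x) contributes -3 a_n at x^n.
Matching x^n: (n+2)(n+1) a_{n+2} + (n(n-1) + 4 n - 3) a_n = 0.
Thus a_{n+2} = (-n(n-1) - 4 n + 3) / ((n+1)(n+2)) * a_n.

Check with a_0 = 2, a_1 = -2 (apply the recurrence for n = 0, 1, 2, 3): a_0 = 2, a_1 = -2, a_2 = 3, a_3 = 1/3, a_4 = -7/4, a_5 = -1/4.

a_(n+2) = (-n(n-1) - 4 n + 3) / ((n+1)(n+2)) * a_n; check: a_0 = 2, a_1 = -2, a_2 = 3, a_3 = 1/3, a_4 = -7/4, a_5 = -1/4


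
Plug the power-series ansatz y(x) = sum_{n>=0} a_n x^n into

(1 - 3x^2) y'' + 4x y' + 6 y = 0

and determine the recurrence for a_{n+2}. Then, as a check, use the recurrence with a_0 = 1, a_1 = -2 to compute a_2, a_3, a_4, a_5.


Substitute y = sum_n a_n x^n.
(1 - 3 x^2) y'' contributes (n+2)(n+1) a_{n+2} - 3 n(n-1) a_n at x^n.
4 x y'(x) contributes 4 n a_n at x^n.
6 y(x) contributes 6 a_n at x^n.
Matching x^n: (n+2)(n+1) a_{n+2} + (-3 n(n-1) + 4 n + 6) a_n = 0.
Thus a_{n+2} = (3 n(n-1) - 4 n - 6) / ((n+1)(n+2)) * a_n.

Check with a_0 = 1, a_1 = -2 (apply the recurrence for n = 0, 1, 2, 3): a_0 = 1, a_1 = -2, a_2 = -3, a_3 = 10/3, a_4 = 2, a_5 = 0.

a_(n+2) = (3 n(n-1) - 4 n - 6) / ((n+1)(n+2)) * a_n; check: a_0 = 1, a_1 = -2, a_2 = -3, a_3 = 10/3, a_4 = 2, a_5 = 0


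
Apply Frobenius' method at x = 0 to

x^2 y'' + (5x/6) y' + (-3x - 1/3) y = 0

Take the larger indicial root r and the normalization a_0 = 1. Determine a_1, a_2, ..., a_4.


Write in Frobenius form y'' + (p(x)/x) y' + (q(x)/x^2) y = 0:
  p(x) = 5/6,  q(x) = -3x - 1/3.
Indicial equation: r(r-1) + (5/6) r + (-1/3) = 0 -> roots r_1 = 2/3, r_2 = -1/2.
Take r = r_1 = 2/3. Let y(x) = x^r sum_{n>=0} a_n x^n with a_0 = 1.
Substitute y = x^r sum a_n x^n and match x^{r+n}. The recurrence is
  D(n) a_n - 3 a_{n-1} = 0,  where D(n) = (r+n)(r+n-1) + (5/6)(r+n) + (-1/3).
  a_n = 3 / D(n) * a_{n-1}.
Since the indicial polynomial factors as (r - r_1)(r - r_2), D(n) = (r_1 + n - r_1)(r_1 + n - r_2) = n(n + 7/6).
Evaluating step by step (a_0 = 1):
  n = 1: D(1) = 1(1 + 7/6) = 13/6; numerator = 3(1) = 3; a_1 = (3)/(13/6) = 18/13
  n = 2: D(2) = 2(2 + 7/6) = 19/3; numerator = 3(18/13) = 54/13; a_2 = (54/13)/(19/3) = 162/247
  n = 3: D(3) = 3(3 + 7/6) = 25/2; numerator = 3(162/247) = 486/247; a_3 = (486/247)/(25/2) = 972/6175
  n = 4: D(4) = 4(4 + 7/6) = 62/3; numerator = 3(972/6175) = 2916/6175; a_4 = (2916/6175)/(62/3) = 4374/191425

r = 2/3; a_0 = 1; a_1 = 18/13; a_2 = 162/247; a_3 = 972/6175; a_4 = 4374/191425


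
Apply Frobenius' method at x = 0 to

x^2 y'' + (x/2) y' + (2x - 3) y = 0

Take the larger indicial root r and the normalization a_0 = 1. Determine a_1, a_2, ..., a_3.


Write in Frobenius form y'' + (p(x)/x) y' + (q(x)/x^2) y = 0:
  p(x) = 1/2,  q(x) = 2x - 3.
Indicial equation: r(r-1) + (1/2) r + (-3) = 0 -> roots r_1 = 2, r_2 = -3/2.
Take r = r_1 = 2. Let y(x) = x^r sum_{n>=0} a_n x^n with a_0 = 1.
Substitute y = x^r sum a_n x^n and match x^{r+n}. The recurrence is
  D(n) a_n + 2 a_{n-1} = 0,  where D(n) = (r+n)(r+n-1) + (1/2)(r+n) + (-3).
  a_n = -2 / D(n) * a_{n-1}.
Since the indicial polynomial factors as (r - r_1)(r - r_2), D(n) = (r_1 + n - r_1)(r_1 + n - r_2) = n(n + 7/2).
Evaluating step by step (a_0 = 1):
  n = 1: D(1) = 1(1 + 7/2) = 9/2; numerator = -2(1) = -2; a_1 = (-2)/(9/2) = -4/9
  n = 2: D(2) = 2(2 + 7/2) = 11; numerator = -2(-4/9) = 8/9; a_2 = (8/9)/(11) = 8/99
  n = 3: D(3) = 3(3 + 7/2) = 39/2; numerator = -2(8/99) = -16/99; a_3 = (-16/99)/(39/2) = -32/3861

r = 2; a_0 = 1; a_1 = -4/9; a_2 = 8/99; a_3 = -32/3861


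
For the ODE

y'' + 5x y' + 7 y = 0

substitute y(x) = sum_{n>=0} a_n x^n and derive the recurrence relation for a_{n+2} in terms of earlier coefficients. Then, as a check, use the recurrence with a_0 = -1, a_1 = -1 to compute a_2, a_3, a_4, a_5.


Substitute y = sum_n a_n x^n.
y''(x) has coefficient (n+2)(n+1) a_{n+2} at x^n;
5 x y'(x) has coefficient 5 n a_n at x^n (shift);
7 y(x) has coefficient 7 a_n at x^n.
Matching x^n: (n+2)(n+1) a_{n+2} + (5n + 7) a_n = 0.
Thus a_{n+2} = (-5n - 7) / ((n+1)(n+2)) * a_n.

Check with a_0 = -1, a_1 = -1 (apply the recurrence for n = 0, 1, 2, 3): a_0 = -1, a_1 = -1, a_2 = 7/2, a_3 = 2, a_4 = -119/24, a_5 = -11/5.

a_(n+2) = (-5n - 7) / ((n+1)(n+2)) * a_n; check: a_0 = -1, a_1 = -1, a_2 = 7/2, a_3 = 2, a_4 = -119/24, a_5 = -11/5


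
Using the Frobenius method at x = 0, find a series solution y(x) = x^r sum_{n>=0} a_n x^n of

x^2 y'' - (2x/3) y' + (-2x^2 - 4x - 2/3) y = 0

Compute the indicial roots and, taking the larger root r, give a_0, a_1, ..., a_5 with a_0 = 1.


Write in Frobenius form y'' + (p(x)/x) y' + (q(x)/x^2) y = 0:
  p(x) = -2/3,  q(x) = -2x^2 - 4x - 2/3.
Indicial equation: r(r-1) + (-2/3) r + (-2/3) = 0 -> roots r_1 = 2, r_2 = -1/3.
Take r = r_1 = 2. Let y(x) = x^r sum_{n>=0} a_n x^n with a_0 = 1.
Substitute y = x^r sum a_n x^n and match x^{r+n}. The recurrence is
  D(n) a_n - 4 a_{n-1} - 2 a_{n-2} = 0,  where D(n) = (r+n)(r+n-1) + (-2/3)(r+n) + (-2/3).
  a_n = [4 a_{n-1} + 2 a_{n-2}] / D(n).
Since the indicial polynomial factors as (r - r_1)(r - r_2), D(n) = (r_1 + n - r_1)(r_1 + n - r_2) = n(n + 7/3).
Evaluating step by step (a_0 = 1):
  n = 1: D(1) = 1(1 + 7/3) = 10/3; numerator = 4(1) = 4; a_1 = (4)/(10/3) = 6/5
  n = 2: D(2) = 2(2 + 7/3) = 26/3; numerator = 4(6/5) + 2(1) = 34/5; a_2 = (34/5)/(26/3) = 51/65
  n = 3: D(3) = 3(3 + 7/3) = 16; numerator = 4(51/65) + 2(6/5) = 72/13; a_3 = (72/13)/(16) = 9/26
  n = 4: D(4) = 4(4 + 7/3) = 76/3; numerator = 4(9/26) + 2(51/65) = 192/65; a_4 = (192/65)/(76/3) = 144/1235
  n = 5: D(5) = 5(5 + 7/3) = 110/3; numerator = 4(144/1235) + 2(9/26) = 1431/1235; a_5 = (1431/1235)/(110/3) = 4293/135850

r = 2; a_0 = 1; a_1 = 6/5; a_2 = 51/65; a_3 = 9/26; a_4 = 144/1235; a_5 = 4293/135850


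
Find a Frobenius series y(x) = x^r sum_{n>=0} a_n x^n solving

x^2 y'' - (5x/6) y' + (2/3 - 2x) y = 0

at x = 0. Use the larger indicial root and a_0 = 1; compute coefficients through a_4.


Write in Frobenius form y'' + (p(x)/x) y' + (q(x)/x^2) y = 0:
  p(x) = -5/6,  q(x) = 2/3 - 2x.
Indicial equation: r(r-1) + (-5/6) r + (2/3) = 0 -> roots r_1 = 4/3, r_2 = 1/2.
Take r = r_1 = 4/3. Let y(x) = x^r sum_{n>=0} a_n x^n with a_0 = 1.
Substitute y = x^r sum a_n x^n and match x^{r+n}. The recurrence is
  D(n) a_n - 2 a_{n-1} = 0,  where D(n) = (r+n)(r+n-1) + (-5/6)(r+n) + (2/3).
  a_n = 2 / D(n) * a_{n-1}.
Since the indicial polynomial factors as (r - r_1)(r - r_2), D(n) = (r_1 + n - r_1)(r_1 + n - r_2) = n(n + 5/6).
Evaluating step by step (a_0 = 1):
  n = 1: D(1) = 1(1 + 5/6) = 11/6; numerator = 2(1) = 2; a_1 = (2)/(11/6) = 12/11
  n = 2: D(2) = 2(2 + 5/6) = 17/3; numerator = 2(12/11) = 24/11; a_2 = (24/11)/(17/3) = 72/187
  n = 3: D(3) = 3(3 + 5/6) = 23/2; numerator = 2(72/187) = 144/187; a_3 = (144/187)/(23/2) = 288/4301
  n = 4: D(4) = 4(4 + 5/6) = 58/3; numerator = 2(288/4301) = 576/4301; a_4 = (576/4301)/(58/3) = 864/124729

r = 4/3; a_0 = 1; a_1 = 12/11; a_2 = 72/187; a_3 = 288/4301; a_4 = 864/124729


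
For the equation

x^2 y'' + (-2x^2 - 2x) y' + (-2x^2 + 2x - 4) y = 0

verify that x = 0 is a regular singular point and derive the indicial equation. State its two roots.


Divide by x^2 to reach normal form y'' + P_1(x) y' + P_2(x) y = 0 with P_1(x) = -2 - 2/x and P_2(x) = -2 + 2/x - 4/x^2.
x = 0 is a singular point because the y'-coefficient -2 - 2/x has a pole at x = 0 and the y-coefficient -2 + 2/x - 4/x^2 has a pole at x = 0.
It is a regular singular point because x P_1(x) = p(x) = -2x - 2 and x^2 P_2(x) = q(x) = -2x^2 + 2x - 4 are polynomials, hence analytic at x = 0.
p(0) = -2,  q(0) = -4.
Indicial equation: r(r-1) + p(0) r + q(0) = 0, i.e. r^2 + (p(0) - 1) r + q(0) = 0, i.e. r^2 - 3 r - 4 = 0.
Discriminant: (-3)^2 - 4(-4) = 25, so r = (3 ± 5)/2.
Solving: r_1 = 4, r_2 = -1.

indicial: r^2 - 3 r - 4 = 0; roots r_1 = 4, r_2 = -1


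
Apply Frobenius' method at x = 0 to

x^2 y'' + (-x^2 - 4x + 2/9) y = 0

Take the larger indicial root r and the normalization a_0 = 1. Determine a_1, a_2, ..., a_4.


Write in Frobenius form y'' + (p(x)/x) y' + (q(x)/x^2) y = 0:
  p(x) = 0,  q(x) = -x^2 - 4x + 2/9.
Indicial equation: r(r-1) + (0) r + (2/9) = 0 -> roots r_1 = 2/3, r_2 = 1/3.
Take r = r_1 = 2/3. Let y(x) = x^r sum_{n>=0} a_n x^n with a_0 = 1.
Substitute y = x^r sum a_n x^n and match x^{r+n}. The recurrence is
  D(n) a_n - 4 a_{n-1} - 1 a_{n-2} = 0,  where D(n) = (r+n)(r+n-1) + (0)(r+n) + (2/9).
  a_n = [4 a_{n-1} + 1 a_{n-2}] / D(n).
Since the indicial polynomial factors as (r - r_1)(r - r_2), D(n) = (r_1 + n - r_1)(r_1 + n - r_2) = n(n + 1/3).
Evaluating step by step (a_0 = 1):
  n = 1: D(1) = 1(1 + 1/3) = 4/3; numerator = 4(1) = 4; a_1 = (4)/(4/3) = 3
  n = 2: D(2) = 2(2 + 1/3) = 14/3; numerator = 4(3) + 1(1) = 13; a_2 = (13)/(14/3) = 39/14
  n = 3: D(3) = 3(3 + 1/3) = 10; numerator = 4(39/14) + 1(3) = 99/7; a_3 = (99/7)/(10) = 99/70
  n = 4: D(4) = 4(4 + 1/3) = 52/3; numerator = 4(99/70) + 1(39/14) = 591/70; a_4 = (591/70)/(52/3) = 1773/3640

r = 2/3; a_0 = 1; a_1 = 3; a_2 = 39/14; a_3 = 99/70; a_4 = 1773/3640


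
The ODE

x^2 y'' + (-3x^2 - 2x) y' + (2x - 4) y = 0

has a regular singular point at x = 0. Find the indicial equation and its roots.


Divide by x^2 to reach normal form y'' + P_1(x) y' + P_2(x) y = 0 with P_1(x) = -3 - 2/x and P_2(x) = 2/x - 4/x^2.
x = 0 is a singular point because the y'-coefficient -3 - 2/x has a pole at x = 0 and the y-coefficient 2/x - 4/x^2 has a pole at x = 0.
It is a regular singular point because x P_1(x) = p(x) = -3x - 2 and x^2 P_2(x) = q(x) = 2x - 4 are polynomials, hence analytic at x = 0.
p(0) = -2,  q(0) = -4.
Indicial equation: r(r-1) + p(0) r + q(0) = 0, i.e. r^2 + (p(0) - 1) r + q(0) = 0, i.e. r^2 - 3 r - 4 = 0.
Discriminant: (-3)^2 - 4(-4) = 25, so r = (3 ± 5)/2.
Solving: r_1 = 4, r_2 = -1.

indicial: r^2 - 3 r - 4 = 0; roots r_1 = 4, r_2 = -1


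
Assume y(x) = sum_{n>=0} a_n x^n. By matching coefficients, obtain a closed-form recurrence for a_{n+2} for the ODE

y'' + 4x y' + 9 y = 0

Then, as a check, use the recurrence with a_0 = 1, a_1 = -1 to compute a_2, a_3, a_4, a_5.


Substitute y = sum_n a_n x^n.
y''(x) has coefficient (n+2)(n+1) a_{n+2} at x^n;
4 x y'(x) has coefficient 4 n a_n at x^n (shift);
9 y(x) has coefficient 9 a_n at x^n.
Matching x^n: (n+2)(n+1) a_{n+2} + (4n + 9) a_n = 0.
Thus a_{n+2} = (-4n - 9) / ((n+1)(n+2)) * a_n.

Check with a_0 = 1, a_1 = -1 (apply the recurrence for n = 0, 1, 2, 3): a_0 = 1, a_1 = -1, a_2 = -9/2, a_3 = 13/6, a_4 = 51/8, a_5 = -91/40.

a_(n+2) = (-4n - 9) / ((n+1)(n+2)) * a_n; check: a_0 = 1, a_1 = -1, a_2 = -9/2, a_3 = 13/6, a_4 = 51/8, a_5 = -91/40


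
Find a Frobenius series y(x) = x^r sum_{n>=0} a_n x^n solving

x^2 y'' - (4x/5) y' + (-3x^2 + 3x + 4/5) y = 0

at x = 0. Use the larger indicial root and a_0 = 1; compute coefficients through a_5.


Write in Frobenius form y'' + (p(x)/x) y' + (q(x)/x^2) y = 0:
  p(x) = -4/5,  q(x) = -3x^2 + 3x + 4/5.
Indicial equation: r(r-1) + (-4/5) r + (4/5) = 0 -> roots r_1 = 1, r_2 = 4/5.
Take r = r_1 = 1. Let y(x) = x^r sum_{n>=0} a_n x^n with a_0 = 1.
Substitute y = x^r sum a_n x^n and match x^{r+n}. The recurrence is
  D(n) a_n + 3 a_{n-1} - 3 a_{n-2} = 0,  where D(n) = (r+n)(r+n-1) + (-4/5)(r+n) + (4/5).
  a_n = [-3 a_{n-1} + 3 a_{n-2}] / D(n).
Since the indicial polynomial factors as (r - r_1)(r - r_2), D(n) = (r_1 + n - r_1)(r_1 + n - r_2) = n(n + 1/5).
Evaluating step by step (a_0 = 1):
  n = 1: D(1) = 1(1 + 1/5) = 6/5; numerator = -3(1) = -3; a_1 = (-3)/(6/5) = -5/2
  n = 2: D(2) = 2(2 + 1/5) = 22/5; numerator = -3(-5/2) + 3(1) = 21/2; a_2 = (21/2)/(22/5) = 105/44
  n = 3: D(3) = 3(3 + 1/5) = 48/5; numerator = -3(105/44) + 3(-5/2) = -645/44; a_3 = (-645/44)/(48/5) = -1075/704
  n = 4: D(4) = 4(4 + 1/5) = 84/5; numerator = -3(-1075/704) + 3(105/44) = 8265/704; a_4 = (8265/704)/(84/5) = 13775/19712
  n = 5: D(5) = 5(5 + 1/5) = 26; numerator = -3(13775/19712) + 3(-1075/704) = -131625/19712; a_5 = (-131625/19712)/(26) = -10125/39424

r = 1; a_0 = 1; a_1 = -5/2; a_2 = 105/44; a_3 = -1075/704; a_4 = 13775/19712; a_5 = -10125/39424


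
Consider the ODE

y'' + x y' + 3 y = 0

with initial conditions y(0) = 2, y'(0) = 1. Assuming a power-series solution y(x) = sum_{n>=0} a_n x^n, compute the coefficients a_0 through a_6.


Ansatz: y(x) = sum_{n>=0} a_n x^n, so y'(x) = sum_{n>=1} n a_n x^(n-1) and y''(x) = sum_{n>=2} n(n-1) a_n x^(n-2).
Substitute into P(x) y'' + Q(x) y' + R(x) y = 0 with P(x) = 1, Q(x) = x, R(x) = 3, and match powers of x.
Initial conditions: a_0 = 2, a_1 = 1.
Setting the coefficient of each power of x to zero and solving order by order (substituting the coefficients already found):
  x^0: 2 a_2 + 3 a_0 = 0  ->  2 a_2 = -3 a_0 = -6  ->  a_2 = -3
  x^1: 6 a_3 + 4 a_1 = 0  ->  6 a_3 = -4 a_1 = -4  ->  a_3 = -2/3
  x^2: 12 a_4 + 5 a_2 = 0  ->  12 a_4 = -5 a_2 = 15  ->  a_4 = 5/4
  x^3: 20 a_5 + 6 a_3 = 0  ->  20 a_5 = -6 a_3 = 4  ->  a_5 = 1/5
  x^4: 30 a_6 + 7 a_4 = 0  ->  30 a_6 = -7 a_4 = -35/4  ->  a_6 = -7/24
Truncated series: y(x) = 2 + x - 3 x^2 - (2/3) x^3 + (5/4) x^4 + (1/5) x^5 - (7/24) x^6 + O(x^7).

a_0 = 2; a_1 = 1; a_2 = -3; a_3 = -2/3; a_4 = 5/4; a_5 = 1/5; a_6 = -7/24


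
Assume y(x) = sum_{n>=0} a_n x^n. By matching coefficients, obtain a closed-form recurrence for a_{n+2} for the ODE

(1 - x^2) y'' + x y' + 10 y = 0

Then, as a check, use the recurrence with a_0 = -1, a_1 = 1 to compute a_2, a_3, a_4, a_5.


Substitute y = sum_n a_n x^n.
(1 - 1 x^2) y'' contributes (n+2)(n+1) a_{n+2} - n(n-1) a_n at x^n.
x y'(x) contributes n a_n at x^n.
10 y(x) contributes 10 a_n at x^n.
Matching x^n: (n+2)(n+1) a_{n+2} + (-n(n-1) + n + 10) a_n = 0.
Thus a_{n+2} = (n(n-1) - n - 10) / ((n+1)(n+2)) * a_n.

Check with a_0 = -1, a_1 = 1 (apply the recurrence for n = 0, 1, 2, 3): a_0 = -1, a_1 = 1, a_2 = 5, a_3 = -11/6, a_4 = -25/6, a_5 = 77/120.

a_(n+2) = (n(n-1) - n - 10) / ((n+1)(n+2)) * a_n; check: a_0 = -1, a_1 = 1, a_2 = 5, a_3 = -11/6, a_4 = -25/6, a_5 = 77/120


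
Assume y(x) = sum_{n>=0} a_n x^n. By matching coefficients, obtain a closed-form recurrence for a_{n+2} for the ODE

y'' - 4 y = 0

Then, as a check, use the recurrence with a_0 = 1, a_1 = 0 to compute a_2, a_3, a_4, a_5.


Substitute y = sum_n a_n x^n into y'' + (const) y = 0.
y''(x) = sum_{n>=0} (n+2)(n+1) a_{n+2} x^n.
The ODE becomes sum_n [(n+2)(n+1) a_{n+2} - 4 a_n] x^n = 0.
Setting each coefficient to zero gives the recurrence:
  (n+2)(n+1) a_{n+2} - 4 a_n = 0,
  a_{n+2} = 4 / ((n+1)(n+2)) a_n.

Check with a_0 = 1, a_1 = 0 (apply the recurrence for n = 0, 1, 2, 3): a_0 = 1, a_1 = 0, a_2 = 2, a_3 = 0, a_4 = 2/3, a_5 = 0.

a_{n+2} = 4/((n+1)(n+2)) * a_n; check: a_0 = 1, a_1 = 0, a_2 = 2, a_3 = 0, a_4 = 2/3, a_5 = 0


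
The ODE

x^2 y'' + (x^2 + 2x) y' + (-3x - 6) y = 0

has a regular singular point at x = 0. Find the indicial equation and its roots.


Divide by x^2 to reach normal form y'' + P_1(x) y' + P_2(x) y = 0 with P_1(x) = 1 + 2/x and P_2(x) = -3/x - 6/x^2.
x = 0 is a singular point because the y'-coefficient 1 + 2/x has a pole at x = 0 and the y-coefficient -3/x - 6/x^2 has a pole at x = 0.
It is a regular singular point because x P_1(x) = p(x) = x + 2 and x^2 P_2(x) = q(x) = -3x - 6 are polynomials, hence analytic at x = 0.
p(0) = 2,  q(0) = -6.
Indicial equation: r(r-1) + p(0) r + q(0) = 0, i.e. r^2 + (p(0) - 1) r + q(0) = 0, i.e. r^2 + 1 r - 6 = 0.
Discriminant: (1)^2 - 4(-6) = 25, so r = (-1 ± 5)/2.
Solving: r_1 = 2, r_2 = -3.

indicial: r^2 + 1 r - 6 = 0; roots r_1 = 2, r_2 = -3


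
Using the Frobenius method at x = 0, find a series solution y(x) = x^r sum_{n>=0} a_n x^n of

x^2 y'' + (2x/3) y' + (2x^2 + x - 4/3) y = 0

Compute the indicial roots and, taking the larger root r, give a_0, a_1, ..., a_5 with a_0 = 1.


Write in Frobenius form y'' + (p(x)/x) y' + (q(x)/x^2) y = 0:
  p(x) = 2/3,  q(x) = 2x^2 + x - 4/3.
Indicial equation: r(r-1) + (2/3) r + (-4/3) = 0 -> roots r_1 = 4/3, r_2 = -1.
Take r = r_1 = 4/3. Let y(x) = x^r sum_{n>=0} a_n x^n with a_0 = 1.
Substitute y = x^r sum a_n x^n and match x^{r+n}. The recurrence is
  D(n) a_n + 1 a_{n-1} + 2 a_{n-2} = 0,  where D(n) = (r+n)(r+n-1) + (2/3)(r+n) + (-4/3).
  a_n = [-1 a_{n-1} - 2 a_{n-2}] / D(n).
Since the indicial polynomial factors as (r - r_1)(r - r_2), D(n) = (r_1 + n - r_1)(r_1 + n - r_2) = n(n + 7/3).
Evaluating step by step (a_0 = 1):
  n = 1: D(1) = 1(1 + 7/3) = 10/3; numerator = -1(1) = -1; a_1 = (-1)/(10/3) = -3/10
  n = 2: D(2) = 2(2 + 7/3) = 26/3; numerator = -1(-3/10) - 2(1) = -17/10; a_2 = (-17/10)/(26/3) = -51/260
  n = 3: D(3) = 3(3 + 7/3) = 16; numerator = -1(-51/260) - 2(-3/10) = 207/260; a_3 = (207/260)/(16) = 207/4160
  n = 4: D(4) = 4(4 + 7/3) = 76/3; numerator = -1(207/4160) - 2(-51/260) = 285/832; a_4 = (285/832)/(76/3) = 45/3328
  n = 5: D(5) = 5(5 + 7/3) = 110/3; numerator = -1(45/3328) - 2(207/4160) = -1881/16640; a_5 = (-1881/16640)/(110/3) = -513/166400

r = 4/3; a_0 = 1; a_1 = -3/10; a_2 = -51/260; a_3 = 207/4160; a_4 = 45/3328; a_5 = -513/166400
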